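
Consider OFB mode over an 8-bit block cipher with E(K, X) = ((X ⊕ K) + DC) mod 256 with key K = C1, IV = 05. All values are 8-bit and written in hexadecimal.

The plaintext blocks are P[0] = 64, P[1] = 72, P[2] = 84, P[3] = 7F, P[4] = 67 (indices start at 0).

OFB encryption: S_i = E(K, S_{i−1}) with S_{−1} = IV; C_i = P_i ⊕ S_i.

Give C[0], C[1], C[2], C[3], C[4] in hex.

C[0] = C4, C[1] = 4F, C[2] = 5C, C[3] = 8A, C[4] = 77

C[0]: S = E(K, 05) = A0; 64 ⊕ A0 = C4.
C[1]: S = E(K, A0) = 3D; 72 ⊕ 3D = 4F.
C[2]: S = E(K, 3D) = D8; 84 ⊕ D8 = 5C.
C[3]: S = E(K, D8) = F5; 7F ⊕ F5 = 8A.
C[4]: S = E(K, F5) = 10; 67 ⊕ 10 = 77.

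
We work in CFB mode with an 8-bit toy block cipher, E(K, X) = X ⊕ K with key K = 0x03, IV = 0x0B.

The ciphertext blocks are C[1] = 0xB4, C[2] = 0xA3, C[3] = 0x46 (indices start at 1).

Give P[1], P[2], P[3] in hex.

CFB decryption: P_i = C_i ⊕ E(K, C_{i−1}), with C_{0} = IV.
P[1]: E(K, 0x0B) = 0x08; 0xB4 ⊕ 0x08 = 0xBC.
P[2]: E(K, 0xB4) = 0xB7; 0xA3 ⊕ 0xB7 = 0x14.
P[3]: E(K, 0xA3) = 0xA0; 0x46 ⊕ 0xA0 = 0xE6.

P[1] = 0xBC, P[2] = 0x14, P[3] = 0xE6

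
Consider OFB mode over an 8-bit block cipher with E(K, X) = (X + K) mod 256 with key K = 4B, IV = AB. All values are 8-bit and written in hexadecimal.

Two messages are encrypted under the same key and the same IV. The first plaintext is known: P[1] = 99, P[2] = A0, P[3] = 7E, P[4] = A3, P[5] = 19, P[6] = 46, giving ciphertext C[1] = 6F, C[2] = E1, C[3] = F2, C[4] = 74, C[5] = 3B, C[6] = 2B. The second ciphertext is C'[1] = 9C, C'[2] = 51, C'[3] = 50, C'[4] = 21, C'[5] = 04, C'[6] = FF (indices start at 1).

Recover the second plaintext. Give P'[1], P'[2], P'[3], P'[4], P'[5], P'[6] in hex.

P'[1] = 6A, P'[2] = 10, P'[3] = DC, P'[4] = F6, P'[5] = 26, P'[6] = 92

In OFB with a reused IV, both messages share the same keystream S_i, so C_i ⊕ C'_i = P_i ⊕ P'_i and thus P'_i = P_i ⊕ C_i ⊕ C'_i.
P'[1]: 99 ⊕ 6F ⊕ 9C = 6A.
P'[2]: A0 ⊕ E1 ⊕ 51 = 10.
P'[3]: 7E ⊕ F2 ⊕ 50 = DC.
P'[4]: A3 ⊕ 74 ⊕ 21 = F6.
P'[5]: 19 ⊕ 3B ⊕ 04 = 26.
P'[6]: 46 ⊕ 2B ⊕ FF = 92.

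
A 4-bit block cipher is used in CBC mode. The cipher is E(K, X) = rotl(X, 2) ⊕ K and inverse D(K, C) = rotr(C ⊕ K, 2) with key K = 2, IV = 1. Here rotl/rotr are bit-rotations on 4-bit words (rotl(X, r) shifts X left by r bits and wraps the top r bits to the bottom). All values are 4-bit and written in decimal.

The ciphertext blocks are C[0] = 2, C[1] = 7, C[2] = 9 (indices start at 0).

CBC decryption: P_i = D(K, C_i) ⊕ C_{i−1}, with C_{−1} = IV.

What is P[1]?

P[1] = 7

P[1]: D(K, 7) = 5; 5 ⊕ 2 = 7.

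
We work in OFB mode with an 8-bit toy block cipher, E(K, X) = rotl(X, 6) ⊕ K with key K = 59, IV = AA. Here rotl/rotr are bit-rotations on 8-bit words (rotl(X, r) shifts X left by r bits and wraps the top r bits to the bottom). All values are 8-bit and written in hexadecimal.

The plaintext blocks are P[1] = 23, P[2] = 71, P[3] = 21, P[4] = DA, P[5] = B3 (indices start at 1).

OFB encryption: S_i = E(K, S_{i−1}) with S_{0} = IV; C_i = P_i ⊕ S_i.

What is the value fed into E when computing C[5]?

C[1]: S = E(K, AA) = F3; 23 ⊕ F3 = D0.
C[2]: S = E(K, F3) = A5; 71 ⊕ A5 = D4.
C[3]: S = E(K, A5) = 30; 21 ⊕ 30 = 11.
C[4]: S = E(K, 30) = 55; DA ⊕ 55 = 8F.
C[5]: S = E(K, 55) = 0C; B3 ⊕ 0C = BF.
So the input to E for block [5] is 55.

55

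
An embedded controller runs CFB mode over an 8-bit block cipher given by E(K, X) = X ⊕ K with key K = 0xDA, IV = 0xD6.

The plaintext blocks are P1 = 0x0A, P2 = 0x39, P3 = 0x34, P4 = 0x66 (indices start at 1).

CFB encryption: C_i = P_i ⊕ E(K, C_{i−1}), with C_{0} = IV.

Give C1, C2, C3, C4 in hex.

C1 = 0x06, C2 = 0xE5, C3 = 0x0B, C4 = 0xB7

C1: E(K, 0xD6) = 0x0C; 0x0A ⊕ 0x0C = 0x06.
C2: E(K, 0x06) = 0xDC; 0x39 ⊕ 0xDC = 0xE5.
C3: E(K, 0xE5) = 0x3F; 0x34 ⊕ 0x3F = 0x0B.
C4: E(K, 0x0B) = 0xD1; 0x66 ⊕ 0xD1 = 0xB7.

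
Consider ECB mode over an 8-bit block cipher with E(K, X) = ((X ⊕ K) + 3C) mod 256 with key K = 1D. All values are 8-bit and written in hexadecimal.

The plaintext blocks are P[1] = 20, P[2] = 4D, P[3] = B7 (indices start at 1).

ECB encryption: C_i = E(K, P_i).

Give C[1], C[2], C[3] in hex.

C[1] = 79, C[2] = 8C, C[3] = E6

C[1]: E(K, 20) = 79.
C[2]: E(K, 4D) = 8C.
C[3]: E(K, B7) = E6.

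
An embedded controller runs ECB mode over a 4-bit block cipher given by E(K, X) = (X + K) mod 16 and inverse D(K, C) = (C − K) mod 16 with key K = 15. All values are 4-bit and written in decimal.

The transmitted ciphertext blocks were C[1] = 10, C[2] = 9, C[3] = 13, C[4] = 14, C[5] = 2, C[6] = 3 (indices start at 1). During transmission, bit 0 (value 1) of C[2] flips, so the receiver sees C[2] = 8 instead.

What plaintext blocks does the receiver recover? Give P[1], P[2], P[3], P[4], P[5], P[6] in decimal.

ECB decryption: P_i = D(K, C_i).
Only C[2] changed, to 8. In ECB, a change in C_i affects only P_i. Decrypting the received ciphertext:
P[1]: D(K, 10) = 11.
P[2]: D(K, 8) = 9.
P[3]: D(K, 13) = 14.
P[4]: D(K, 14) = 15.
P[5]: D(K, 2) = 3.
P[6]: D(K, 3) = 4.
Blocks that differ from the original plaintext: P[2].

P[1] = 11, P[2] = 9, P[3] = 14, P[4] = 15, P[5] = 3, P[6] = 4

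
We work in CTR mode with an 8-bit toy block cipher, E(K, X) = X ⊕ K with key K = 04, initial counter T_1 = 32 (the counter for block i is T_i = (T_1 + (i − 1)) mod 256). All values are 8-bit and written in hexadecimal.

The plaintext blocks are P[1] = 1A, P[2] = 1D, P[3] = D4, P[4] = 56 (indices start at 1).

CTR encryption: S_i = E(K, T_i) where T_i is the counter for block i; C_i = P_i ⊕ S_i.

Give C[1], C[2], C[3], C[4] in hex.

C[1]: T = 32, S = E(K, T) = 36; 1A ⊕ 36 = 2C.
C[2]: T = 33, S = E(K, T) = 37; 1D ⊕ 37 = 2A.
C[3]: T = 34, S = E(K, T) = 30; D4 ⊕ 30 = E4.
C[4]: T = 35, S = E(K, T) = 31; 56 ⊕ 31 = 67.

C[1] = 2C, C[2] = 2A, C[3] = E4, C[4] = 67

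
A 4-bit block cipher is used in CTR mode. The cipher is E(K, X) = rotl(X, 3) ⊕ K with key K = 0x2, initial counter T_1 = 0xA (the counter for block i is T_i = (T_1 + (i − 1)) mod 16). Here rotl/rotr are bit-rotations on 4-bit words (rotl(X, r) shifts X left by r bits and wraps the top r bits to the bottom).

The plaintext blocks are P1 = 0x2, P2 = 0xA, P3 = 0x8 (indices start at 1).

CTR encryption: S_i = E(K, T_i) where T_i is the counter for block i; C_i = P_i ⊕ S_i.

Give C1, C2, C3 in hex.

C1 = 0x5, C2 = 0x5, C3 = 0xC

C1: T = 0xA, S = E(K, T) = 0x7; 0x2 ⊕ 0x7 = 0x5.
C2: T = 0xB, S = E(K, T) = 0xF; 0xA ⊕ 0xF = 0x5.
C3: T = 0xC, S = E(K, T) = 0x4; 0x8 ⊕ 0x4 = 0xC.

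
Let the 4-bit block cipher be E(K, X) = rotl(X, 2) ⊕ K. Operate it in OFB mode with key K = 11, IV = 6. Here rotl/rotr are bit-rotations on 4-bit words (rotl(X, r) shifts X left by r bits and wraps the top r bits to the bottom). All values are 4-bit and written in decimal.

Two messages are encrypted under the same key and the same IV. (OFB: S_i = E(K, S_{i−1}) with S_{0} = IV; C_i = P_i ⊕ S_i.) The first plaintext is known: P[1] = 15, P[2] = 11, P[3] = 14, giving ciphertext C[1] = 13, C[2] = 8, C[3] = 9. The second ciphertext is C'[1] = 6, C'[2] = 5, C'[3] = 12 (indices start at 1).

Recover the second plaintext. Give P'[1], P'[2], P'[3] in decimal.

In OFB with a reused IV, both messages share the same keystream S_i, so C_i ⊕ C'_i = P_i ⊕ P'_i and thus P'_i = P_i ⊕ C_i ⊕ C'_i.
P'[1]: 15 ⊕ 13 ⊕ 6 = 4.
P'[2]: 11 ⊕ 8 ⊕ 5 = 6.
P'[3]: 14 ⊕ 9 ⊕ 12 = 11.

P'[1] = 4, P'[2] = 6, P'[3] = 11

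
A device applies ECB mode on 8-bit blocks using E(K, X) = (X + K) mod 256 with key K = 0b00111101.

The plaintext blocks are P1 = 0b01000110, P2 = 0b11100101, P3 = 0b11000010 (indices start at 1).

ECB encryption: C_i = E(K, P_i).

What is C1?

C1 = 0b10000011

C1: E(K, 0b01000110) = 0b10000011.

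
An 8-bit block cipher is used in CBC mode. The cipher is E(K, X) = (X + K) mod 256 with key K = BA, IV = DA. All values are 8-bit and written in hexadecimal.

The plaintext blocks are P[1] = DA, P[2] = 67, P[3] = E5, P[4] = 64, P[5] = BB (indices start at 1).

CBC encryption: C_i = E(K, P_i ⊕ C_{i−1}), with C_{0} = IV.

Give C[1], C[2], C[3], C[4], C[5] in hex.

C[1]: P[1] ⊕ DA = 00; E(K, 00) = BA.
C[2]: P[2] ⊕ BA = DD; E(K, DD) = 97.
C[3]: P[3] ⊕ 97 = 72; E(K, 72) = 2C.
C[4]: P[4] ⊕ 2C = 48; E(K, 48) = 02.
C[5]: P[5] ⊕ 02 = B9; E(K, B9) = 73.

C[1] = BA, C[2] = 97, C[3] = 2C, C[4] = 02, C[5] = 73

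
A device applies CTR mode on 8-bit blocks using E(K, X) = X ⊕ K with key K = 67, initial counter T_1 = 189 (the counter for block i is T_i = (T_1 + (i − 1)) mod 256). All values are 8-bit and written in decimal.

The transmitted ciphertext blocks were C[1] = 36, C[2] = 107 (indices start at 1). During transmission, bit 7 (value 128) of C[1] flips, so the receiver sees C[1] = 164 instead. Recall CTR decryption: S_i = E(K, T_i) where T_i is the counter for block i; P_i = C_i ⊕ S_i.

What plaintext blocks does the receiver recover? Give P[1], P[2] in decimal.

Only C[1] changed, to 164. In CTR, a change in C_i flips the same bit in P_i only; the keystream is unaffected. Decrypting the received ciphertext:
P[1]: T = 189, S = E(K, T) = 254; 164 ⊕ 254 = 90.
P[2]: T = 190, S = E(K, T) = 253; 107 ⊕ 253 = 150.
Blocks that differ from the original plaintext: P[1].

P[1] = 90, P[2] = 150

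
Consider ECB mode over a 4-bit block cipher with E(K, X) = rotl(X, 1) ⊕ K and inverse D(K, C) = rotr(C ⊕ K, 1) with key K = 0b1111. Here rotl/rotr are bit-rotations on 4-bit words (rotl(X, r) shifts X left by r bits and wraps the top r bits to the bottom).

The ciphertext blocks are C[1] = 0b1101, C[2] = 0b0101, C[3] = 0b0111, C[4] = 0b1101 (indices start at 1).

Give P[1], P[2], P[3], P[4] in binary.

P[1] = 0b0001, P[2] = 0b0101, P[3] = 0b0100, P[4] = 0b0001

ECB decryption: P_i = D(K, C_i).
P[1]: D(K, 0b1101) = 0b0001.
P[2]: D(K, 0b0101) = 0b0101.
P[3]: D(K, 0b0111) = 0b0100.
P[4]: D(K, 0b1101) = 0b0001.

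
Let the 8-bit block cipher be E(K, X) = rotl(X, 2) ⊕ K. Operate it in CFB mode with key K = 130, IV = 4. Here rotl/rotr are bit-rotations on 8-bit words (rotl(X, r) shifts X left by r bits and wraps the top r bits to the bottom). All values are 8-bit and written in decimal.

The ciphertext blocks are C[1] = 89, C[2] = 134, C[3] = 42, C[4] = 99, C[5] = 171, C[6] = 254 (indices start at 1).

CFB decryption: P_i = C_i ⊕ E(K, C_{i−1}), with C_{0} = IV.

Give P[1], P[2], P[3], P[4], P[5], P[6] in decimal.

P[1]: E(K, 4) = 146; 89 ⊕ 146 = 203.
P[2]: E(K, 89) = 231; 134 ⊕ 231 = 97.
P[3]: E(K, 134) = 152; 42 ⊕ 152 = 178.
P[4]: E(K, 42) = 42; 99 ⊕ 42 = 73.
P[5]: E(K, 99) = 15; 171 ⊕ 15 = 164.
P[6]: E(K, 171) = 44; 254 ⊕ 44 = 210.

P[1] = 203, P[2] = 97, P[3] = 178, P[4] = 73, P[5] = 164, P[6] = 210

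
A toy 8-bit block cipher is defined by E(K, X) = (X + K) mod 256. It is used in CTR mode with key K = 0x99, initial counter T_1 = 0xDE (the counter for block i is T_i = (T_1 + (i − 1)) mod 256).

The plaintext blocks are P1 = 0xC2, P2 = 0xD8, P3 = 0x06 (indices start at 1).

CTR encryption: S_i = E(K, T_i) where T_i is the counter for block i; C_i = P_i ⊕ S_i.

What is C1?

C1 = 0xB5

C1: T = 0xDE, S = E(K, T) = 0x77; 0xC2 ⊕ 0x77 = 0xB5.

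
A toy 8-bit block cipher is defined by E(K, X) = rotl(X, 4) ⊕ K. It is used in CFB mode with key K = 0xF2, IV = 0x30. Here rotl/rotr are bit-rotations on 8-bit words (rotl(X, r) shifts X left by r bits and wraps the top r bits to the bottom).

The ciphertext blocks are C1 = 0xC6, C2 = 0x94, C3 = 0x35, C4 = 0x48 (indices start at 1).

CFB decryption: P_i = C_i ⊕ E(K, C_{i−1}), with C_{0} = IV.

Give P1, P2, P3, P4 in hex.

P1: E(K, 0x30) = 0xF1; 0xC6 ⊕ 0xF1 = 0x37.
P2: E(K, 0xC6) = 0x9E; 0x94 ⊕ 0x9E = 0x0A.
P3: E(K, 0x94) = 0xBB; 0x35 ⊕ 0xBB = 0x8E.
P4: E(K, 0x35) = 0xA1; 0x48 ⊕ 0xA1 = 0xE9.

P1 = 0x37, P2 = 0x0A, P3 = 0x8E, P4 = 0xE9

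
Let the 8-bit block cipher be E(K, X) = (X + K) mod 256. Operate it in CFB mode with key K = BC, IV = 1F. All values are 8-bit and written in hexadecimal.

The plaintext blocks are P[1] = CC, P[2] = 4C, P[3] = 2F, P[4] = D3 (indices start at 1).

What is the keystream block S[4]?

CFB encryption: C_i = P_i ⊕ E(K, C_{i−1}), with C_{0} = IV.
C[1]: E(K, 1F) = DB; CC ⊕ DB = 17.
C[2]: E(K, 17) = D3; 4C ⊕ D3 = 9F.
C[3]: E(K, 9F) = 5B; 2F ⊕ 5B = 74.
C[4]: E(K, 74) = 30; D3 ⊕ 30 = E3.
So S[4] = 30.

30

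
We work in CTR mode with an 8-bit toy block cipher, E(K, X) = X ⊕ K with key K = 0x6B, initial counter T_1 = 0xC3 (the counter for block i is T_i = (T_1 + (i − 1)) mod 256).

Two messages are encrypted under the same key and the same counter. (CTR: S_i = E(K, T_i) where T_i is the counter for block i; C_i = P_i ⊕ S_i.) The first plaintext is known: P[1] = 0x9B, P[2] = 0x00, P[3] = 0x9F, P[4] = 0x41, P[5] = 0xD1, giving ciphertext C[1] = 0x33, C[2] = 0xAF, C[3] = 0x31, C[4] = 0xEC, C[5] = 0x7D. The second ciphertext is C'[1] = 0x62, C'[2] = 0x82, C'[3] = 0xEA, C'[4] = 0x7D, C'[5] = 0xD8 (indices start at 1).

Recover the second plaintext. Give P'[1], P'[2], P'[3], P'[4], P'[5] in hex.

In CTR with a reused counter, both messages share the same keystream S_i, so C_i ⊕ C'_i = P_i ⊕ P'_i and thus P'_i = P_i ⊕ C_i ⊕ C'_i.
P'[1]: 0x9B ⊕ 0x33 ⊕ 0x62 = 0xCA.
P'[2]: 0x00 ⊕ 0xAF ⊕ 0x82 = 0x2D.
P'[3]: 0x9F ⊕ 0x31 ⊕ 0xEA = 0x44.
P'[4]: 0x41 ⊕ 0xEC ⊕ 0x7D = 0xD0.
P'[5]: 0xD1 ⊕ 0x7D ⊕ 0xD8 = 0x74.

P'[1] = 0xCA, P'[2] = 0x2D, P'[3] = 0x44, P'[4] = 0xD0, P'[5] = 0x74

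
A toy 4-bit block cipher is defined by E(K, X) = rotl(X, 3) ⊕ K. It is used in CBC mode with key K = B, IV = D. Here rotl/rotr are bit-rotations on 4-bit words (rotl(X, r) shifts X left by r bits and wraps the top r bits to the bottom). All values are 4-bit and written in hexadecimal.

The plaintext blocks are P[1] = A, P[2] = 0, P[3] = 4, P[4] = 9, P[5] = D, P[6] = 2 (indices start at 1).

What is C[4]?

CBC encryption: C_i = E(K, P_i ⊕ C_{i−1}), with C_{0} = IV.
C[1]: P[1] ⊕ D = 7; E(K, 7) = 0.
C[2]: P[2] ⊕ 0 = 0; E(K, 0) = B.
C[3]: P[3] ⊕ B = F; E(K, F) = 4.
C[4]: P[4] ⊕ 4 = D; E(K, D) = 5.

C[4] = 5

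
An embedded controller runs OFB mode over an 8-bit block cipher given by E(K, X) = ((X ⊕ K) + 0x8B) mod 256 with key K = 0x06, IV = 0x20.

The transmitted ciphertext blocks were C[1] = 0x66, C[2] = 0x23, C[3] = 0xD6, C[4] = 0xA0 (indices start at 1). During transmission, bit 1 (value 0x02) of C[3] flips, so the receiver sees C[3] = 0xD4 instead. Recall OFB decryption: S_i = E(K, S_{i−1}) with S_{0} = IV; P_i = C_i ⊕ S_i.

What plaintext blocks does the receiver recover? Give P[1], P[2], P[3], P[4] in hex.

P[1] = 0xD7, P[2] = 0x61, P[3] = 0x1B, P[4] = 0xF4

Only C[3] changed, to 0xD4. In OFB, a change in C_i flips the same bit in P_i only; the keystream is unaffected. Decrypting the received ciphertext:
P[1]: S = E(K, 0x20) = 0xB1; 0x66 ⊕ 0xB1 = 0xD7.
P[2]: S = E(K, 0xB1) = 0x42; 0x23 ⊕ 0x42 = 0x61.
P[3]: S = E(K, 0x42) = 0xCF; 0xD4 ⊕ 0xCF = 0x1B.
P[4]: S = E(K, 0xCF) = 0x54; 0xA0 ⊕ 0x54 = 0xF4.
Blocks that differ from the original plaintext: P[3].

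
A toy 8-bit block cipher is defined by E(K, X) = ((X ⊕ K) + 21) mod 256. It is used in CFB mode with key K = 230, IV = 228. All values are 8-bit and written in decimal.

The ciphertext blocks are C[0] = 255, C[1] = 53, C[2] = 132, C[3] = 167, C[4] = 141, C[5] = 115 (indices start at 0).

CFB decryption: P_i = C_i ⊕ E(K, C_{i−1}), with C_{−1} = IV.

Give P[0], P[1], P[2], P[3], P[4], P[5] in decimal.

P[0]: E(K, 228) = 23; 255 ⊕ 23 = 232.
P[1]: E(K, 255) = 46; 53 ⊕ 46 = 27.
P[2]: E(K, 53) = 232; 132 ⊕ 232 = 108.
P[3]: E(K, 132) = 119; 167 ⊕ 119 = 208.
P[4]: E(K, 167) = 86; 141 ⊕ 86 = 219.
P[5]: E(K, 141) = 128; 115 ⊕ 128 = 243.

P[0] = 232, P[1] = 27, P[2] = 108, P[3] = 208, P[4] = 219, P[5] = 243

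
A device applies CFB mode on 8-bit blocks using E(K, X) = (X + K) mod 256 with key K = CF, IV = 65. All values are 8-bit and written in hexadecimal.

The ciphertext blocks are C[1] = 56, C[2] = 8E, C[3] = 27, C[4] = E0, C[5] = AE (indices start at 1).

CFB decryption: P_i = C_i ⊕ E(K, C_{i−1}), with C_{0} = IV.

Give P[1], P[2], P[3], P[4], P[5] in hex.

P[1]: E(K, 65) = 34; 56 ⊕ 34 = 62.
P[2]: E(K, 56) = 25; 8E ⊕ 25 = AB.
P[3]: E(K, 8E) = 5D; 27 ⊕ 5D = 7A.
P[4]: E(K, 27) = F6; E0 ⊕ F6 = 16.
P[5]: E(K, E0) = AF; AE ⊕ AF = 01.

P[1] = 62, P[2] = AB, P[3] = 7A, P[4] = 16, P[5] = 01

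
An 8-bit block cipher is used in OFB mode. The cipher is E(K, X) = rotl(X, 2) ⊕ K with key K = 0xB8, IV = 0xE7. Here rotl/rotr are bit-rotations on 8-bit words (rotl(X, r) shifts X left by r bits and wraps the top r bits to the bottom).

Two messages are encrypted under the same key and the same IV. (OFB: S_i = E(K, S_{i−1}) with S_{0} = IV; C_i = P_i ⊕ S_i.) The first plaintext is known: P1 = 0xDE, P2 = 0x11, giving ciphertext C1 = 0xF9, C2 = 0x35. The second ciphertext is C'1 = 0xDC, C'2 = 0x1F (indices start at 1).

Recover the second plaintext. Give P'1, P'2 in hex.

In OFB with a reused IV, both messages share the same keystream S_i, so C_i ⊕ C'_i = P_i ⊕ P'_i and thus P'_i = P_i ⊕ C_i ⊕ C'_i.
P'1: 0xDE ⊕ 0xF9 ⊕ 0xDC = 0xFB.
P'2: 0x11 ⊕ 0x35 ⊕ 0x1F = 0x3B.

P'1 = 0xFB, P'2 = 0x3B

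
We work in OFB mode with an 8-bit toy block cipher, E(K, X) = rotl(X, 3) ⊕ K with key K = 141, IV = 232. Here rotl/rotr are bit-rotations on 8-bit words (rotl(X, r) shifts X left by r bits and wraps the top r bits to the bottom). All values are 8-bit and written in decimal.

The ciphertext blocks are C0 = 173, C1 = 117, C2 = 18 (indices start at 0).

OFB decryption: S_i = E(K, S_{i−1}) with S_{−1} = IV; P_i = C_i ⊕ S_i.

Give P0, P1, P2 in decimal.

P0 = 103, P1 = 174, P2 = 65

P0: S = E(K, 232) = 202; 173 ⊕ 202 = 103.
P1: S = E(K, 202) = 219; 117 ⊕ 219 = 174.
P2: S = E(K, 219) = 83; 18 ⊕ 83 = 65.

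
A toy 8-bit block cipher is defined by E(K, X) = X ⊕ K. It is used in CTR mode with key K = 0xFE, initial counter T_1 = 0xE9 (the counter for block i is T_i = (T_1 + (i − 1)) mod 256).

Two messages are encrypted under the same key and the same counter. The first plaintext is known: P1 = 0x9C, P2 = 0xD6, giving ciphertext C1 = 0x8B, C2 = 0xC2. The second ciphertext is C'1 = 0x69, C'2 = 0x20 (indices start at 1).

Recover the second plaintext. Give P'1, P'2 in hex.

In CTR with a reused counter, both messages share the same keystream S_i, so C_i ⊕ C'_i = P_i ⊕ P'_i and thus P'_i = P_i ⊕ C_i ⊕ C'_i.
P'1: 0x9C ⊕ 0x8B ⊕ 0x69 = 0x7E.
P'2: 0xD6 ⊕ 0xC2 ⊕ 0x20 = 0x34.

P'1 = 0x7E, P'2 = 0x34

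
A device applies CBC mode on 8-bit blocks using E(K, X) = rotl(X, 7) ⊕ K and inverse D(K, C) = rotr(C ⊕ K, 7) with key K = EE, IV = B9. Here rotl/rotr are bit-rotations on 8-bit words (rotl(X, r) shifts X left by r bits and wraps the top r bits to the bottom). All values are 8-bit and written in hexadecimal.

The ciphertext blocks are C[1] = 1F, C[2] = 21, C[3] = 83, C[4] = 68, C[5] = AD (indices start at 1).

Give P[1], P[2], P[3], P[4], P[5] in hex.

CBC decryption: P_i = D(K, C_i) ⊕ C_{i−1}, with C_{0} = IV.
P[1]: D(K, 1F) = E3; E3 ⊕ B9 = 5A.
P[2]: D(K, 21) = 9F; 9F ⊕ 1F = 80.
P[3]: D(K, 83) = DA; DA ⊕ 21 = FB.
P[4]: D(K, 68) = 0D; 0D ⊕ 83 = 8E.
P[5]: D(K, AD) = 86; 86 ⊕ 68 = EE.

P[1] = 5A, P[2] = 80, P[3] = FB, P[4] = 8E, P[5] = EE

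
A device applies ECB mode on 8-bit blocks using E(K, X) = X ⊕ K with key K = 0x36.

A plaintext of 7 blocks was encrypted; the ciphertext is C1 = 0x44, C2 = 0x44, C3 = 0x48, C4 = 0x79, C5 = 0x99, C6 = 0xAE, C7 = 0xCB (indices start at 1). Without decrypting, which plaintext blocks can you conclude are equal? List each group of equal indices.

ECB encrypts each block independently with the same key, so equal ciphertext blocks imply equal plaintext blocks.
C1 = C2 = 0x44, so P1 = P2.

P1 = P2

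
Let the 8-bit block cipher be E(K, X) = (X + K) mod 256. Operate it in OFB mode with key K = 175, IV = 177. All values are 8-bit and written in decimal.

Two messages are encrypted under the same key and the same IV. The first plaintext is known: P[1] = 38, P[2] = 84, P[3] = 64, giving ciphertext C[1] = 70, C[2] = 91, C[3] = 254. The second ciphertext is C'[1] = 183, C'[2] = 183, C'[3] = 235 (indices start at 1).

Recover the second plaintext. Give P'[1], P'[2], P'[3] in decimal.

P'[1] = 215, P'[2] = 184, P'[3] = 85

In OFB with a reused IV, both messages share the same keystream S_i, so C_i ⊕ C'_i = P_i ⊕ P'_i and thus P'_i = P_i ⊕ C_i ⊕ C'_i.
P'[1]: 38 ⊕ 70 ⊕ 183 = 215.
P'[2]: 84 ⊕ 91 ⊕ 183 = 184.
P'[3]: 64 ⊕ 254 ⊕ 235 = 85.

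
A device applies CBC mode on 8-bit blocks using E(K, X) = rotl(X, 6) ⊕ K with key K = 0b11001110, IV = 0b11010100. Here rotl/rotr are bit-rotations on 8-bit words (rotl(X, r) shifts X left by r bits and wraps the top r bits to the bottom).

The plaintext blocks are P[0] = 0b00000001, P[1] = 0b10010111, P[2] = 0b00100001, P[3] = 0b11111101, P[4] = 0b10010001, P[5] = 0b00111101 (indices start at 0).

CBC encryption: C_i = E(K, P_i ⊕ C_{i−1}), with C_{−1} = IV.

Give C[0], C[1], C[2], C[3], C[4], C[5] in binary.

C[0]: P[0] ⊕ 0b11010100 = 0b11010101; E(K, 0b11010101) = 0b10111011.
C[1]: P[1] ⊕ 0b10111011 = 0b00101100; E(K, 0b00101100) = 0b11000101.
C[2]: P[2] ⊕ 0b11000101 = 0b11100100; E(K, 0b11100100) = 0b11110111.
C[3]: P[3] ⊕ 0b11110111 = 0b00001010; E(K, 0b00001010) = 0b01001100.
C[4]: P[4] ⊕ 0b01001100 = 0b11011101; E(K, 0b11011101) = 0b10111001.
C[5]: P[5] ⊕ 0b10111001 = 0b10000100; E(K, 0b10000100) = 0b11101111.

C[0] = 0b10111011, C[1] = 0b11000101, C[2] = 0b11110111, C[3] = 0b01001100, C[4] = 0b10111001, C[5] = 0b11101111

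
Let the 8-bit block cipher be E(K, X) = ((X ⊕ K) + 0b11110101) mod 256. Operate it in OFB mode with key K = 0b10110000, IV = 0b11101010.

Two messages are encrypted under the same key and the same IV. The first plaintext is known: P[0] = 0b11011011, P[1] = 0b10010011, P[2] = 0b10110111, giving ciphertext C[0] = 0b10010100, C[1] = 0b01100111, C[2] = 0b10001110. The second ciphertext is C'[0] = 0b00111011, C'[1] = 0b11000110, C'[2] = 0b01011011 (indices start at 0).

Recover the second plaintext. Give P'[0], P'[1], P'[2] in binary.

In OFB with a reused IV, both messages share the same keystream S_i, so C_i ⊕ C'_i = P_i ⊕ P'_i and thus P'_i = P_i ⊕ C_i ⊕ C'_i.
P'[0]: 0b11011011 ⊕ 0b10010100 ⊕ 0b00111011 = 0b01110100.
P'[1]: 0b10010011 ⊕ 0b01100111 ⊕ 0b11000110 = 0b00110010.
P'[2]: 0b10110111 ⊕ 0b10001110 ⊕ 0b01011011 = 0b01100010.

P'[0] = 0b01110100, P'[1] = 0b00110010, P'[2] = 0b01100010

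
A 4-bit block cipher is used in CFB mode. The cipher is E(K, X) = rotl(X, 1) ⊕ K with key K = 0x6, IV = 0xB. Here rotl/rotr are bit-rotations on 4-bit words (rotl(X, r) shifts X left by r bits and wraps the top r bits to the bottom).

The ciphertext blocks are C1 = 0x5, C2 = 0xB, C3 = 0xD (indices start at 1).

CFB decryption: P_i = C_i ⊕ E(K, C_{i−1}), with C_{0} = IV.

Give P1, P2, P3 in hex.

P1 = 0x4, P2 = 0x7, P3 = 0xC

P1: E(K, 0xB) = 0x1; 0x5 ⊕ 0x1 = 0x4.
P2: E(K, 0x5) = 0xC; 0xB ⊕ 0xC = 0x7.
P3: E(K, 0xB) = 0x1; 0xD ⊕ 0x1 = 0xC.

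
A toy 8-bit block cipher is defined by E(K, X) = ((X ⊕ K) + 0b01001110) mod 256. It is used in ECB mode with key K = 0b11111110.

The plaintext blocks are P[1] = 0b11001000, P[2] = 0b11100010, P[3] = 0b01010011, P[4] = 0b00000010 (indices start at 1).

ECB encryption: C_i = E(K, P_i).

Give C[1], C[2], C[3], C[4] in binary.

C[1]: E(K, 0b11001000) = 0b10000100.
C[2]: E(K, 0b11100010) = 0b01101010.
C[3]: E(K, 0b01010011) = 0b11111011.
C[4]: E(K, 0b00000010) = 0b01001010.

C[1] = 0b10000100, C[2] = 0b01101010, C[3] = 0b11111011, C[4] = 0b01001010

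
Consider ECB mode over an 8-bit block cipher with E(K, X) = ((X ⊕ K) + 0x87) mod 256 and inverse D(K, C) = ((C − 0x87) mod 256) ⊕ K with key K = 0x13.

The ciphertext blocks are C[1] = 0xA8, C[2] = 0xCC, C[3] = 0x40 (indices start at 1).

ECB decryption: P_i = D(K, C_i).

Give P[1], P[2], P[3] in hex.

P[1] = 0x32, P[2] = 0x56, P[3] = 0xAA

P[1]: D(K, 0xA8) = 0x32.
P[2]: D(K, 0xCC) = 0x56.
P[3]: D(K, 0x40) = 0xAA.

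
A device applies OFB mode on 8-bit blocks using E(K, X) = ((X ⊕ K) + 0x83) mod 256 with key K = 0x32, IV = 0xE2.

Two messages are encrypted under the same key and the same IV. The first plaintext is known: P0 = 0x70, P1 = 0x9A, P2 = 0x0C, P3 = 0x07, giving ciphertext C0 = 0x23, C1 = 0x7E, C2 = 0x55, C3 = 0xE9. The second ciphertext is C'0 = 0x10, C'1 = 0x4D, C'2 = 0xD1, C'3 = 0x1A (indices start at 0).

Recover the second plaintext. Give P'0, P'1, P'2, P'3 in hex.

In OFB with a reused IV, both messages share the same keystream S_i, so C_i ⊕ C'_i = P_i ⊕ P'_i and thus P'_i = P_i ⊕ C_i ⊕ C'_i.
P'0: 0x70 ⊕ 0x23 ⊕ 0x10 = 0x43.
P'1: 0x9A ⊕ 0x7E ⊕ 0x4D = 0xA9.
P'2: 0x0C ⊕ 0x55 ⊕ 0xD1 = 0x88.
P'3: 0x07 ⊕ 0xE9 ⊕ 0x1A = 0xF4.

P'0 = 0x43, P'1 = 0xA9, P'2 = 0x88, P'3 = 0xF4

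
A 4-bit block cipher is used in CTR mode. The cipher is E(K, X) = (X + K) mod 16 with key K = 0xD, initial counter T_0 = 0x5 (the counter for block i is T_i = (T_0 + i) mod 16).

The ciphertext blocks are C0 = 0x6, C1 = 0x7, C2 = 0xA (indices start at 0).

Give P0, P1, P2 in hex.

CTR decryption: S_i = E(K, T_i) where T_i is the counter for block i; P_i = C_i ⊕ S_i.
P0: T = 0x5, S = E(K, T) = 0x2; 0x6 ⊕ 0x2 = 0x4.
P1: T = 0x6, S = E(K, T) = 0x3; 0x7 ⊕ 0x3 = 0x4.
P2: T = 0x7, S = E(K, T) = 0x4; 0xA ⊕ 0x4 = 0xE.

P0 = 0x4, P1 = 0x4, P2 = 0xE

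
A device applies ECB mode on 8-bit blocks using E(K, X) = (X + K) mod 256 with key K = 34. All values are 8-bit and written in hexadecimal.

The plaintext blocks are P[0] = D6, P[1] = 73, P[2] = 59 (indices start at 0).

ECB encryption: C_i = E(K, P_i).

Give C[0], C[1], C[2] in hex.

C[0]: E(K, D6) = 0A.
C[1]: E(K, 73) = A7.
C[2]: E(K, 59) = 8D.

C[0] = 0A, C[1] = A7, C[2] = 8D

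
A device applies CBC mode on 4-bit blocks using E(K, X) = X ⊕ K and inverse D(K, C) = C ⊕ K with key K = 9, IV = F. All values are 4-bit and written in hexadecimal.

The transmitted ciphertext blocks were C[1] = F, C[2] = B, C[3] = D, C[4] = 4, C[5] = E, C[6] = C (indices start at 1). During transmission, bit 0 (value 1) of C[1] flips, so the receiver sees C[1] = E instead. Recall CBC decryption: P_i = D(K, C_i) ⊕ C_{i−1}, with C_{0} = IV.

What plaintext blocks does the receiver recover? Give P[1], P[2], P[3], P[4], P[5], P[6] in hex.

Only C[1] changed, to E. In CBC, a change in C_i garbles P_i and flips the same bit in P_{i+1}. Decrypting the received ciphertext:
P[1]: D(K, E) = 7; 7 ⊕ F = 8.
P[2]: D(K, B) = 2; 2 ⊕ E = C.
P[3]: D(K, D) = 4; 4 ⊕ B = F.
P[4]: D(K, 4) = D; D ⊕ D = 0.
P[5]: D(K, E) = 7; 7 ⊕ 4 = 3.
P[6]: D(K, C) = 5; 5 ⊕ E = B.
Blocks that differ from the original plaintext: P[1], P[2].

P[1] = 8, P[2] = C, P[3] = F, P[4] = 0, P[5] = 3, P[6] = B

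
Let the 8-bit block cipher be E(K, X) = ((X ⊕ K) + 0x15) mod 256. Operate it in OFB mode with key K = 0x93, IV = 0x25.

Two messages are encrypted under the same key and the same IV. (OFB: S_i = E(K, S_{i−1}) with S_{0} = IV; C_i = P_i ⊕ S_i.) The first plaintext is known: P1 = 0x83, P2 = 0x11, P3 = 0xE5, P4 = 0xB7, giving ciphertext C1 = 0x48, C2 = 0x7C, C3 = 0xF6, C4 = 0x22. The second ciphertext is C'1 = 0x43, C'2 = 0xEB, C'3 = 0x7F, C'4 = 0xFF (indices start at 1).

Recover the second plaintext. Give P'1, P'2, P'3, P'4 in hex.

In OFB with a reused IV, both messages share the same keystream S_i, so C_i ⊕ C'_i = P_i ⊕ P'_i and thus P'_i = P_i ⊕ C_i ⊕ C'_i.
P'1: 0x83 ⊕ 0x48 ⊕ 0x43 = 0x88.
P'2: 0x11 ⊕ 0x7C ⊕ 0xEB = 0x86.
P'3: 0xE5 ⊕ 0xF6 ⊕ 0x7F = 0x6C.
P'4: 0xB7 ⊕ 0x22 ⊕ 0xFF = 0x6A.

P'1 = 0x88, P'2 = 0x86, P'3 = 0x6C, P'4 = 0x6A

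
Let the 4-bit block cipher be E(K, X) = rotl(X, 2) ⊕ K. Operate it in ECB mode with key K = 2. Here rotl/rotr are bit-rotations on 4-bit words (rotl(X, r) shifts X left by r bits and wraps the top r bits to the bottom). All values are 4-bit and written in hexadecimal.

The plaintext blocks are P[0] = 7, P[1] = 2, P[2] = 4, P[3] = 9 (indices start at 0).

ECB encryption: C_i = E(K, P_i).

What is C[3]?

C[3] = 4

C[3]: E(K, 9) = 4.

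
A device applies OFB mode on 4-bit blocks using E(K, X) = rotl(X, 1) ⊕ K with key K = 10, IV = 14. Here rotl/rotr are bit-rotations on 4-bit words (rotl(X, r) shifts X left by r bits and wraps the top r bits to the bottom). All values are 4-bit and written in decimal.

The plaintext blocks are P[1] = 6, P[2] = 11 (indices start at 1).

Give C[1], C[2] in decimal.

OFB encryption: S_i = E(K, S_{i−1}) with S_{0} = IV; C_i = P_i ⊕ S_i.
C[1]: S = E(K, 14) = 7; 6 ⊕ 7 = 1.
C[2]: S = E(K, 7) = 4; 11 ⊕ 4 = 15.

C[1] = 1, C[2] = 15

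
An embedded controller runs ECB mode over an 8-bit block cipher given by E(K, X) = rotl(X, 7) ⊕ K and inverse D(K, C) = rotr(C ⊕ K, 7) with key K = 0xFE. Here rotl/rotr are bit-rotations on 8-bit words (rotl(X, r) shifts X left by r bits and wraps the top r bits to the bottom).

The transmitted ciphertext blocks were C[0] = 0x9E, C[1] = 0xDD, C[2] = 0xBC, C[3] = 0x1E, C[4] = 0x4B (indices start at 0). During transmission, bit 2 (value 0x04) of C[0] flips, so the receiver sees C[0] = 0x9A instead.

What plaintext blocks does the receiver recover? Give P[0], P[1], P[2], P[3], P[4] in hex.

P[0] = 0xC8, P[1] = 0x46, P[2] = 0x84, P[3] = 0xC1, P[4] = 0x6B

ECB decryption: P_i = D(K, C_i).
Only C[0] changed, to 0x9A. In ECB, a change in C_i affects only P_i. Decrypting the received ciphertext:
P[0]: D(K, 0x9A) = 0xC8.
P[1]: D(K, 0xDD) = 0x46.
P[2]: D(K, 0xBC) = 0x84.
P[3]: D(K, 0x1E) = 0xC1.
P[4]: D(K, 0x4B) = 0x6B.
Blocks that differ from the original plaintext: P[0].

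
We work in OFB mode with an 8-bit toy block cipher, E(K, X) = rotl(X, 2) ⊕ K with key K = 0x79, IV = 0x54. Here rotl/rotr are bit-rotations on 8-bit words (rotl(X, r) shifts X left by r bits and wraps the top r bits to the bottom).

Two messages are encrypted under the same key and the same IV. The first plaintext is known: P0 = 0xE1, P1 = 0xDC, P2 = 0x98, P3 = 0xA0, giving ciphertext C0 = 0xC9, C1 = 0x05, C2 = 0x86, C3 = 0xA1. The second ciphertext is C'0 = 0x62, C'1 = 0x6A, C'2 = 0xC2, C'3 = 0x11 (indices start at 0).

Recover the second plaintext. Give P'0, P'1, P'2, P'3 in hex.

P'0 = 0x4A, P'1 = 0xB3, P'2 = 0xDC, P'3 = 0x10

In OFB with a reused IV, both messages share the same keystream S_i, so C_i ⊕ C'_i = P_i ⊕ P'_i and thus P'_i = P_i ⊕ C_i ⊕ C'_i.
P'0: 0xE1 ⊕ 0xC9 ⊕ 0x62 = 0x4A.
P'1: 0xDC ⊕ 0x05 ⊕ 0x6A = 0xB3.
P'2: 0x98 ⊕ 0x86 ⊕ 0xC2 = 0xDC.
P'3: 0xA0 ⊕ 0xA1 ⊕ 0x11 = 0x10.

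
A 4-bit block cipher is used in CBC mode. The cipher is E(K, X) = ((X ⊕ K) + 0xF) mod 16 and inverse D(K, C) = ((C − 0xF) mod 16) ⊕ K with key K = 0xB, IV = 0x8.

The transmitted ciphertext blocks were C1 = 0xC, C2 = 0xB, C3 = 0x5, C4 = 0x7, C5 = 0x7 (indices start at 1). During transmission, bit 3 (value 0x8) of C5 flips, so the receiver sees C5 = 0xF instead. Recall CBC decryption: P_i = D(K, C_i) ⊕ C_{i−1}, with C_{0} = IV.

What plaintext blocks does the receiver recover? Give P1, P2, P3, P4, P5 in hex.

Only C5 changed, to 0xF. In CBC, a change in C_i garbles P_i and flips the same bit in P_{i+1}. Decrypting the received ciphertext:
P1: D(K, 0xC) = 0x6; 0x6 ⊕ 0x8 = 0xE.
P2: D(K, 0xB) = 0x7; 0x7 ⊕ 0xC = 0xB.
P3: D(K, 0x5) = 0xD; 0xD ⊕ 0xB = 0x6.
P4: D(K, 0x7) = 0x3; 0x3 ⊕ 0x5 = 0x6.
P5: D(K, 0xF) = 0xB; 0xB ⊕ 0x7 = 0xC.
Blocks that differ from the original plaintext: P5.

P1 = 0xE, P2 = 0xB, P3 = 0x6, P4 = 0x6, P5 = 0xC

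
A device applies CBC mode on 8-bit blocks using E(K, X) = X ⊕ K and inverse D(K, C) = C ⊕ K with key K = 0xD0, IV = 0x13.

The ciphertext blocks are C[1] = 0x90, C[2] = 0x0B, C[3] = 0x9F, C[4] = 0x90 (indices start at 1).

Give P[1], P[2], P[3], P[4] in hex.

P[1] = 0x53, P[2] = 0x4B, P[3] = 0x44, P[4] = 0xDF

CBC decryption: P_i = D(K, C_i) ⊕ C_{i−1}, with C_{0} = IV.
P[1]: D(K, 0x90) = 0x40; 0x40 ⊕ 0x13 = 0x53.
P[2]: D(K, 0x0B) = 0xDB; 0xDB ⊕ 0x90 = 0x4B.
P[3]: D(K, 0x9F) = 0x4F; 0x4F ⊕ 0x0B = 0x44.
P[4]: D(K, 0x90) = 0x40; 0x40 ⊕ 0x9F = 0xDF.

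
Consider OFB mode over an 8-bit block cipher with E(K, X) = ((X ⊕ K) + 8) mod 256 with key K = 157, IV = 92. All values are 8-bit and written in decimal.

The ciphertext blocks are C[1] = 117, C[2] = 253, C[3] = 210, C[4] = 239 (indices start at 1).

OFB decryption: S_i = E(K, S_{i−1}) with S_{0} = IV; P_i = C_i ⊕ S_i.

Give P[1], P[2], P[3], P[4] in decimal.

P[1]: S = E(K, 92) = 201; 117 ⊕ 201 = 188.
P[2]: S = E(K, 201) = 92; 253 ⊕ 92 = 161.
P[3]: S = E(K, 92) = 201; 210 ⊕ 201 = 27.
P[4]: S = E(K, 201) = 92; 239 ⊕ 92 = 179.

P[1] = 188, P[2] = 161, P[3] = 27, P[4] = 179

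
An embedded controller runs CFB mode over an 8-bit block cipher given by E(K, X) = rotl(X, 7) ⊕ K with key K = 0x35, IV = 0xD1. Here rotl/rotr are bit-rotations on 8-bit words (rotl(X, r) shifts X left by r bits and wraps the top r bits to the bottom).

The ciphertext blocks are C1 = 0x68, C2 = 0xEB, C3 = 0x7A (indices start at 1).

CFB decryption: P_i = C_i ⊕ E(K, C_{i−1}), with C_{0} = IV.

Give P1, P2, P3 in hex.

P1: E(K, 0xD1) = 0xDD; 0x68 ⊕ 0xDD = 0xB5.
P2: E(K, 0x68) = 0x01; 0xEB ⊕ 0x01 = 0xEA.
P3: E(K, 0xEB) = 0xC0; 0x7A ⊕ 0xC0 = 0xBA.

P1 = 0xB5, P2 = 0xEA, P3 = 0xBA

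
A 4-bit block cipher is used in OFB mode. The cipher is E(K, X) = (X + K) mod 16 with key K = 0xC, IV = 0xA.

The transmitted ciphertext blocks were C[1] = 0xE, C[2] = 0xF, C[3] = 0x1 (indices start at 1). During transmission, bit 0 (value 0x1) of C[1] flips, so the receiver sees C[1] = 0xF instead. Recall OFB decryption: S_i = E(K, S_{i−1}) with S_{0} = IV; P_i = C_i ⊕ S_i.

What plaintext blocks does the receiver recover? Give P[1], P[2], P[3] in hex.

P[1] = 0x9, P[2] = 0xD, P[3] = 0xF

Only C[1] changed, to 0xF. In OFB, a change in C_i flips the same bit in P_i only; the keystream is unaffected. Decrypting the received ciphertext:
P[1]: S = E(K, 0xA) = 0x6; 0xF ⊕ 0x6 = 0x9.
P[2]: S = E(K, 0x6) = 0x2; 0xF ⊕ 0x2 = 0xD.
P[3]: S = E(K, 0x2) = 0xE; 0x1 ⊕ 0xE = 0xF.
Blocks that differ from the original plaintext: P[1].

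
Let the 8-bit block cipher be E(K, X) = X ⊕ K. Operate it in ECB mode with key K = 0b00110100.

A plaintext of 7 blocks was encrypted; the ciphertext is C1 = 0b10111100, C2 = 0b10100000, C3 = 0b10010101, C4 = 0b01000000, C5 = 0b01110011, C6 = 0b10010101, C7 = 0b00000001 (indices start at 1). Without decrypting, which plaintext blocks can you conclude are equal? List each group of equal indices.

P3 = P6

ECB encrypts each block independently with the same key, so equal ciphertext blocks imply equal plaintext blocks.
C3 = C6 = 0b10010101, so P3 = P6.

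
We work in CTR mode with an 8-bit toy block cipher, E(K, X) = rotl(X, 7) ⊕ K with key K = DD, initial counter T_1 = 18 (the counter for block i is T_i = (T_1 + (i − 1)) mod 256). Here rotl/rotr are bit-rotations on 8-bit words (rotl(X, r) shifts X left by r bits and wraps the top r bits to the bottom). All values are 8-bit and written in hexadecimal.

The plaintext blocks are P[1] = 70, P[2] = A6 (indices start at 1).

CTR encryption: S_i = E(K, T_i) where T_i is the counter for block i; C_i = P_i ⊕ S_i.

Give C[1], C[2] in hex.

C[1]: T = 18, S = E(K, T) = D1; 70 ⊕ D1 = A1.
C[2]: T = 19, S = E(K, T) = 51; A6 ⊕ 51 = F7.

C[1] = A1, C[2] = F7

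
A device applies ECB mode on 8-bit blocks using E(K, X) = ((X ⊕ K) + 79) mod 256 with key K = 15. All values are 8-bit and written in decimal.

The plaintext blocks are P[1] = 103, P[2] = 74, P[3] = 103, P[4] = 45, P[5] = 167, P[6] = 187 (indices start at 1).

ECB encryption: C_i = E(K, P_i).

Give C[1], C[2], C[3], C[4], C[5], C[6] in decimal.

C[1] = 183, C[2] = 148, C[3] = 183, C[4] = 113, C[5] = 247, C[6] = 3

C[1]: E(K, 103) = 183.
C[2]: E(K, 74) = 148.
C[3]: E(K, 103) = 183.
C[4]: E(K, 45) = 113.
C[5]: E(K, 167) = 247.
C[6]: E(K, 187) = 3.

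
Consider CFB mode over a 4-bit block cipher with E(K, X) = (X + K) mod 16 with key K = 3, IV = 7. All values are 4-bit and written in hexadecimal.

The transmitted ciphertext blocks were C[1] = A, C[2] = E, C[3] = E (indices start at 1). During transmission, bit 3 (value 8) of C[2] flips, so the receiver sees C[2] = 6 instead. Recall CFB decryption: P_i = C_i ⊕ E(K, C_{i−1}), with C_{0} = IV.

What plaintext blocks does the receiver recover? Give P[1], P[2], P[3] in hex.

Only C[2] changed, to 6. In CFB, a change in C_i flips the same bit in P_i and garbles P_{i+1}. Decrypting the received ciphertext:
P[1]: E(K, 7) = A; A ⊕ A = 0.
P[2]: E(K, A) = D; 6 ⊕ D = B.
P[3]: E(K, 6) = 9; E ⊕ 9 = 7.
Blocks that differ from the original plaintext: P[2], P[3].

P[1] = 0, P[2] = B, P[3] = 7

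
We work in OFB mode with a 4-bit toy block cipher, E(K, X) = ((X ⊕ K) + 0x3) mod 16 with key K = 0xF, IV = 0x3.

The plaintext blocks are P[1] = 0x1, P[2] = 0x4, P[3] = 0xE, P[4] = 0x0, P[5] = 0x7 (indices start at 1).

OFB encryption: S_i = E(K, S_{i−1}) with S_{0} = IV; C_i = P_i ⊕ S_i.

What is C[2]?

C[2] = 0x7

C[1]: S = E(K, 0x3) = 0xF; 0x1 ⊕ 0xF = 0xE.
C[2]: S = E(K, 0xF) = 0x3; 0x4 ⊕ 0x3 = 0x7.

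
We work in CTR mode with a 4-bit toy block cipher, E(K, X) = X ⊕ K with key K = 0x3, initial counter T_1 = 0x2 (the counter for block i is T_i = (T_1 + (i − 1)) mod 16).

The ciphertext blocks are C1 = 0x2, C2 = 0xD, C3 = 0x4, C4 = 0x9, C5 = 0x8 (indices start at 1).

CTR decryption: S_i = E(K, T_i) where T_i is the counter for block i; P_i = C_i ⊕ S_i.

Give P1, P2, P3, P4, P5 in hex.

P1: T = 0x2, S = E(K, T) = 0x1; 0x2 ⊕ 0x1 = 0x3.
P2: T = 0x3, S = E(K, T) = 0x0; 0xD ⊕ 0x0 = 0xD.
P3: T = 0x4, S = E(K, T) = 0x7; 0x4 ⊕ 0x7 = 0x3.
P4: T = 0x5, S = E(K, T) = 0x6; 0x9 ⊕ 0x6 = 0xF.
P5: T = 0x6, S = E(K, T) = 0x5; 0x8 ⊕ 0x5 = 0xD.

P1 = 0x3, P2 = 0xD, P3 = 0x3, P4 = 0xF, P5 = 0xD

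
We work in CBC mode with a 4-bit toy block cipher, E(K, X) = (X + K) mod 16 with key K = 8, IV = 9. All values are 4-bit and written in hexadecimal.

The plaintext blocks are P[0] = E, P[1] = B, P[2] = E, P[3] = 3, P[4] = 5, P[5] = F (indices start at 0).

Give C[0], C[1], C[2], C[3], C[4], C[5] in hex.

CBC encryption: C_i = E(K, P_i ⊕ C_{i−1}), with C_{−1} = IV.
C[0]: P[0] ⊕ 9 = 7; E(K, 7) = F.
C[1]: P[1] ⊕ F = 4; E(K, 4) = C.
C[2]: P[2] ⊕ C = 2; E(K, 2) = A.
C[3]: P[3] ⊕ A = 9; E(K, 9) = 1.
C[4]: P[4] ⊕ 1 = 4; E(K, 4) = C.
C[5]: P[5] ⊕ C = 3; E(K, 3) = B.

C[0] = F, C[1] = C, C[2] = A, C[3] = 1, C[4] = C, C[5] = B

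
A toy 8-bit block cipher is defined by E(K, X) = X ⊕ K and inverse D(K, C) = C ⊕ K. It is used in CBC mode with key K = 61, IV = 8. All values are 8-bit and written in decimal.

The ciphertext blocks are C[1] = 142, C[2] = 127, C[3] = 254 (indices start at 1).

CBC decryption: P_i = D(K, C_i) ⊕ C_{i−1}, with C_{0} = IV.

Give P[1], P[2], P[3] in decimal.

P[1]: D(K, 142) = 179; 179 ⊕ 8 = 187.
P[2]: D(K, 127) = 66; 66 ⊕ 142 = 204.
P[3]: D(K, 254) = 195; 195 ⊕ 127 = 188.

P[1] = 187, P[2] = 204, P[3] = 188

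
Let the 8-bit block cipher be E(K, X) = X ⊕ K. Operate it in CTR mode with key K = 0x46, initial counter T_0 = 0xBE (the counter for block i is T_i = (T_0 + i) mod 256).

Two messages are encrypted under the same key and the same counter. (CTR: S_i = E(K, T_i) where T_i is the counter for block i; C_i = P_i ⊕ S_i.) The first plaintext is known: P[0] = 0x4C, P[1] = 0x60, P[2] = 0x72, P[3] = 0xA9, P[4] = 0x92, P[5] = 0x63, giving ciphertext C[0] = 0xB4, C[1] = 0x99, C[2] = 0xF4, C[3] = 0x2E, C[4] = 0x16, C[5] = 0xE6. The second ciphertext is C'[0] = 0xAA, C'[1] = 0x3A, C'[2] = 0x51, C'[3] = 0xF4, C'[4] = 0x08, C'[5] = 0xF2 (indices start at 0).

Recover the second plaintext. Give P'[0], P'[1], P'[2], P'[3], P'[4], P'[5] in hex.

In CTR with a reused counter, both messages share the same keystream S_i, so C_i ⊕ C'_i = P_i ⊕ P'_i and thus P'_i = P_i ⊕ C_i ⊕ C'_i.
P'[0]: 0x4C ⊕ 0xB4 ⊕ 0xAA = 0x52.
P'[1]: 0x60 ⊕ 0x99 ⊕ 0x3A = 0xC3.
P'[2]: 0x72 ⊕ 0xF4 ⊕ 0x51 = 0xD7.
P'[3]: 0xA9 ⊕ 0x2E ⊕ 0xF4 = 0x73.
P'[4]: 0x92 ⊕ 0x16 ⊕ 0x08 = 0x8C.
P'[5]: 0x63 ⊕ 0xE6 ⊕ 0xF2 = 0x77.

P'[0] = 0x52, P'[1] = 0xC3, P'[2] = 0xD7, P'[3] = 0x73, P'[4] = 0x8C, P'[5] = 0x77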